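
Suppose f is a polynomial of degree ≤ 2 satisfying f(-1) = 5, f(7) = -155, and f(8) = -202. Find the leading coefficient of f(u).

Write f(u) = au^2 + bu + c. Substituting each data point gives a linear system:
  a - b + c = 5
  49a + 7b + c = -155
  64a + 8b + c = -202
Solving the system yields a = -3, b = -2, c = 6.
So f(u) = -3u^2 - 2u + 6.
The leading coefficient is -3.

-3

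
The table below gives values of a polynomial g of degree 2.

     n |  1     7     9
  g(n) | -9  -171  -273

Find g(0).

-3

Write g(n) = an^2 + bn + c. Substituting each data point gives a linear system:
  a + b + c = -9
  49a + 7b + c = -171
  81a + 9b + c = -273
Solving the system yields a = -3, b = -3, c = -3.
So g(n) = -3n^2 - 3n - 3.
Then g(0) = -3.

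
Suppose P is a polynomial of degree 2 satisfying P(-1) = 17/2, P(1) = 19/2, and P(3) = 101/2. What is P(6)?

Forward differences of the values at x = -1, 1, 3:
  P  : 17/2  19/2  101/2
  Δ  : 1  41
  Δ^2: 40
The second differences are constant, confirming degree 2.
Interpolating (Newton forward form) and evaluating at x = 6 gives P(6) = 187.

187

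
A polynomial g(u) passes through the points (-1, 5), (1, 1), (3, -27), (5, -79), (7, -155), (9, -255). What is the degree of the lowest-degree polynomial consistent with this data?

2

Forward differences of the values at u = -1, 1, 3, 5, 7, 9:
  g  : 5  1  -27  -79  -155  -255
  Δ  : -4  -28  -52  -76  -100
  Δ^2: -24  -24  -24  -24
  Δ^3: 0  0  0
  Δ^4: 0  0
  Δ^5: 0
The second differences are constant (-24) and nonzero, while all higher differences vanish, so the minimal degree is 2.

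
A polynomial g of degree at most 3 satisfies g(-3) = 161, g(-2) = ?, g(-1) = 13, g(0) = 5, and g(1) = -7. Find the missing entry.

53

On equispaced nodes a degree-3 polynomial has vanishing fourth forward difference, so
  g(-3) - 4·g(-2) + 6·g(-1) - 4·g(0) + g(1) = 0.
Substituting the known values and solving for g(-2):
  -4·g(-2) = -212
  g(-2) = 53.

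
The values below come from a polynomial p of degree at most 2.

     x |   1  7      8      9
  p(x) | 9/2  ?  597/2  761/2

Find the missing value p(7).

453/2

The 3 known points determine the degree-2 polynomial uniquely.
Write p(x) = ax^2 + bx + c. Substituting each data point gives a linear system:
  a + b + c = 9/2
  64a + 8b + c = 597/2
  81a + 9b + c = 761/2
Solving the system yields a = 5, b = -3, c = 5/2.
So p(x) = 5x^2 - 3x + 5/2.
Then p(7) = 453/2.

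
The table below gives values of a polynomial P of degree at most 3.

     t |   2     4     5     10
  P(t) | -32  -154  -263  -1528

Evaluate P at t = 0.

Using the Lagrange interpolation formula with nodes 2, 4, 5, 10:
  L_0(t) = (t - 4)(t - 5)(t - 10) / -48
  L_1(t) = (t - 2)(t - 5)(t - 10) / 12
  L_2(t) = (t - 2)(t - 4)(t - 10) / -15
  L_3(t) = (t - 2)(t - 4)(t - 5) / 240
Then P(t) = -32·L_0(t) - 154·L_1(t) - 263·L_2(t) - 1528·L_3(t).
Expanding and collecting terms gives P(t) = -t³ - 5t² - 3t + 2.
Evaluating at t = 0: P(0) = 2.

2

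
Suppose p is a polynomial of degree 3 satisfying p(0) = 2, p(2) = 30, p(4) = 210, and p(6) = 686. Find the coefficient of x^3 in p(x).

3

Write p(x) = ax^3 + bx^2 + cx + d. Substituting each data point gives a linear system:
  d = 2
  8a + 4b + 2c + d = 30
  64a + 16b + 4c + d = 210
  216a + 36b + 6c + d = 686
Solving the system yields a = 3, b = 1, c = 0, d = 2.
So p(x) = 3x^3 + x^2 + 2.
The leading coefficient is 3.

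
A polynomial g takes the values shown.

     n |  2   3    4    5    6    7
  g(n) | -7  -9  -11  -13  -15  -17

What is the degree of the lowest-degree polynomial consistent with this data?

1

Forward differences of the values at n = 2, 3, 4, 5, 6, 7:
  g  : -7  -9  -11  -13  -15  -17
  Δ  : -2  -2  -2  -2  -2
  Δ^2: 0  0  0  0
  Δ^3: 0  0  0
  Δ^4: 0  0
  Δ^5: 0
The first differences are constant (-2) and nonzero, while all higher differences vanish, so the minimal degree is 1.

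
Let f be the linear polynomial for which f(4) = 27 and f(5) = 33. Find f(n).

Write f(n) = an + b. Substituting each data point gives a linear system:
  4a + b = 27
  5a + b = 33
Solving the system yields a = 6, b = 3.
So f(n) = 6n + 3.
Check: f(4) = 27. ✓

f(n) = 6n + 3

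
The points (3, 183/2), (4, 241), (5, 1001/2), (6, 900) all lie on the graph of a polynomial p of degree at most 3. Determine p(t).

p(t) = 5t^3 - 5t^2 - (1/2)t + 3

Write p(t) = at^3 + bt^2 + ct + d. Substituting each data point gives a linear system:
  27a + 9b + 3c + d = 183/2
  64a + 16b + 4c + d = 241
  125a + 25b + 5c + d = 1001/2
  216a + 36b + 6c + d = 900
Solving the system yields a = 5, b = -5, c = -1/2, d = 3.
So p(t) = 5t^3 - 5t^2 - (1/2)t + 3.
Check: p(6) = 900. ✓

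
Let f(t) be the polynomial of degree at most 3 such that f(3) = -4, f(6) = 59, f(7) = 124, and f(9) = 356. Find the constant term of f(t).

5

Write f(t) = at^3 + bt^2 + ct + d. Substituting each data point gives a linear system:
  27a + 9b + 3c + d = -4
  216a + 36b + 6c + d = 59
  343a + 49b + 7c + d = 124
  729a + 81b + 9c + d = 356
Solving the system yields a = 1, b = -5, c = 3, d = 5.
So f(t) = t³ - 5t² + 3t + 5.
The constant term is 5.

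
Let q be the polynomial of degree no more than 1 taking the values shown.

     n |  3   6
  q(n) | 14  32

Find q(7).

Using the Lagrange interpolation formula with nodes 3, 6:
  L_0(n) = (n - 6) / -3
  L_1(n) = (n - 3) / 3
Then q(n) = 14·L_0(n) + 32·L_1(n).
Expanding and collecting terms gives q(n) = 6n - 4.
Evaluating at n = 7: q(7) = 38.

38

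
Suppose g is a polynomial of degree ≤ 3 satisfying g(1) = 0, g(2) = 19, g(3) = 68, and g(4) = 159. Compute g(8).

Write g(t) = at^3 + bt^2 + ct + d. Substituting each data point gives a linear system:
  a + b + c + d = 0
  8a + 4b + 2c + d = 19
  27a + 9b + 3c + d = 68
  64a + 16b + 4c + d = 159
Solving the system yields a = 2, b = 3, c = -4, d = -1.
So g(t) = 2t^3 + 3t^2 - 4t - 1.
Then g(8) = 1183.

1183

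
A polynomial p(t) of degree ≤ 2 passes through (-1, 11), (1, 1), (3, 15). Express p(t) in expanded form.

Write p(t) = at^2 + bt + c. Substituting each data point gives a linear system:
  a - b + c = 11
  a + b + c = 1
  9a + 3b + c = 15
Solving the system yields a = 3, b = -5, c = 3.
So p(t) = 3t² - 5t + 3.
Check: p(3) = 15. ✓

p(t) = 3t^2 - 5t + 3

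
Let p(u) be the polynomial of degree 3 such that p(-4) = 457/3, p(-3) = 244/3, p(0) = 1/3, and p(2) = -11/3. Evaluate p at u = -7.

1744/3

Write p(u) = au^3 + bu^2 + cu + d. Substituting each data point gives a linear system:
  -64a + 16b - 4c + d = 457/3
  -27a + 9b - 3c + d = 244/3
  d = 1/3
  8a + 4b + 2c + d = -11/3
Solving the system yields a = -1, b = 4, c = -6, d = 1/3.
So p(u) = -u^3 + 4u^2 - 6u + 1/3.
Then p(-7) = 1744/3.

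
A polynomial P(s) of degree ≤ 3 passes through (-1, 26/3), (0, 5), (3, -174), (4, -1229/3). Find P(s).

P(s) = -6s^3 - 2s^2 + (1/3)s + 5

Write P(s) = as^3 + bs^2 + cs + d. Substituting each data point gives a linear system:
  -a + b - c + d = 26/3
  d = 5
  27a + 9b + 3c + d = -174
  64a + 16b + 4c + d = -1229/3
Solving the system yields a = -6, b = -2, c = 1/3, d = 5.
So P(s) = -6s³ - 2s² + (1/3)s + 5.
Check: P(4) = -1229/3. ✓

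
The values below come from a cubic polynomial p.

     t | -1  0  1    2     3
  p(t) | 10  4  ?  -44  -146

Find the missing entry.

The 4 known points determine the degree-3 polynomial uniquely.
Write p(t) = at^3 + bt^2 + ct + d. Substituting each data point gives a linear system:
  -a + b - c + d = 10
  d = 4
  8a + 4b + 2c + d = -44
  27a + 9b + 3c + d = -146
Solving the system yields a = -5, b = -1, c = -2, d = 4.
So p(t) = -5t^3 - t^2 - 2t + 4.
Then p(1) = -4.

-4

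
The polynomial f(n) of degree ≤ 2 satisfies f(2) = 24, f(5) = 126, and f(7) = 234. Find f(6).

Using the Lagrange interpolation formula with nodes 2, 5, 7:
  L_0(n) = (n - 5)(n - 7) / 15
  L_1(n) = (n - 2)(n - 7) / -6
  L_2(n) = (n - 2)(n - 5) / 10
Then f(n) = 24·L_0(n) + 126·L_1(n) + 234·L_2(n).
Expanding and collecting terms gives f(n) = 4n^2 + 6n - 4.
Evaluating at n = 6: f(6) = 176.

176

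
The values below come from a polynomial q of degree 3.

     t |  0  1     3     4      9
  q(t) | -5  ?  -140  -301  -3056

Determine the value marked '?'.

The 4 known points determine the degree-3 polynomial uniquely.
Write q(t) = at^3 + bt^2 + ct + d. Substituting each data point gives a linear system:
  d = -5
  27a + 9b + 3c + d = -140
  64a + 16b + 4c + d = -301
  729a + 81b + 9c + d = -3056
Solving the system yields a = -4, b = -1, c = -6, d = -5.
So q(t) = -4t³ - t² - 6t - 5.
Then q(1) = -16.

-16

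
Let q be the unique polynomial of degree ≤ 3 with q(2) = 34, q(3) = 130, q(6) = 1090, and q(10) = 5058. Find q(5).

Write q(x) = ax^3 + bx^2 + cx + d. Substituting each data point gives a linear system:
  8a + 4b + 2c + d = 34
  27a + 9b + 3c + d = 130
  216a + 36b + 6c + d = 1090
  1000a + 100b + 10c + d = 5058
Solving the system yields a = 5, b = 1, c = -4, d = -2.
So q(x) = 5x³ + x² - 4x - 2.
Then q(5) = 628.

628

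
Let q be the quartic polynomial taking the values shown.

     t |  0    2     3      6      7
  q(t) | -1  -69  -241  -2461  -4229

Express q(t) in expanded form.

q(t) = -t^4 - 5t^3 - 2t^2 - 2t - 1

Using the Lagrange interpolation formula with nodes 0, 2, 3, 6, 7:
  L_0(t) = (t - 2)(t - 3)(t - 6)(t - 7) / 252
  L_1(t) = t(t - 3)(t - 6)(t - 7) / -40
  L_2(t) = t(t - 2)(t - 6)(t - 7) / 36
  L_3(t) = t(t - 2)(t - 3)(t - 7) / -72
  L_4(t) = t(t - 2)(t - 3)(t - 6) / 140
Then q(t) = -1·L_0(t) - 69·L_1(t) - 241·L_2(t) - 2461·L_3(t) - 4229·L_4(t).
Expanding and collecting terms gives q(t) = -t⁴ - 5t³ - 2t² - 2t - 1.
Check: q(7) = -4229. ✓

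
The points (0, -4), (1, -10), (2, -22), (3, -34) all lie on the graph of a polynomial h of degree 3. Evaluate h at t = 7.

Using the Lagrange interpolation formula with nodes 0, 1, 2, 3:
  L_0(t) = (t - 1)(t - 2)(t - 3) / -6
  L_1(t) = t(t - 2)(t - 3) / 2
  L_2(t) = t(t - 1)(t - 3) / -2
  L_3(t) = t(t - 1)(t - 2) / 6
Then h(t) = -4·L_0(t) - 10·L_1(t) - 22·L_2(t) - 34·L_3(t).
Expanding and collecting terms gives h(t) = t^3 - 6t^2 - t - 4.
Evaluating at t = 7: h(7) = 38.

38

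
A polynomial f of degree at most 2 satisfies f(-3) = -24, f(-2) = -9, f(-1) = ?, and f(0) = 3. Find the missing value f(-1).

On equispaced nodes a degree-2 polynomial has vanishing third forward difference, so
  - f(-3) + 3·f(-2) - 3·f(-1) + f(0) = 0.
Substituting the known values and solving for f(-1):
  -3·f(-1) = 0
  f(-1) = 0.

0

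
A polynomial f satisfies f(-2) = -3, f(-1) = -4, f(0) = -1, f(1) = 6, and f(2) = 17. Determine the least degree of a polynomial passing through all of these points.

2

Forward differences of the values at x = -2, -1, 0, 1, 2:
  f  : -3  -4  -1  6  17
  Δ  : -1  3  7  11
  Δ^2: 4  4  4
  Δ^3: 0  0
  Δ^4: 0
The second differences are constant (4) and nonzero, while all higher differences vanish, so the minimal degree is 2.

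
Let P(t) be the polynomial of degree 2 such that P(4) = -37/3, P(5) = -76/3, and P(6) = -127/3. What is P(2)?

5/3

Using the Lagrange interpolation formula with nodes 4, 5, 6:
  L_0(t) = (t - 5)(t - 6) / 2
  L_1(t) = (t - 4)(t - 6) / -1
  L_2(t) = (t - 4)(t - 5) / 2
Then P(t) = -37/3·L_0(t) - 76/3·L_1(t) - 127/3·L_2(t).
Expanding and collecting terms gives P(t) = -2t^2 + 5t - 1/3.
Evaluating at t = 2: P(2) = 5/3.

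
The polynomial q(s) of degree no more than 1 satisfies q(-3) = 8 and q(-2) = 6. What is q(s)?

Write q(s) = as + b. Substituting each data point gives a linear system:
  -3a + b = 8
  -2a + b = 6
Solving the system yields a = -2, b = 2.
So q(s) = -2s + 2.
Check: q(-3) = 8. ✓

q(s) = -2s + 2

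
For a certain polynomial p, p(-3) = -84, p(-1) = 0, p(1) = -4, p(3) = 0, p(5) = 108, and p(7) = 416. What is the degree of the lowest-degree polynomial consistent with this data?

3

Forward differences of the values at t = -3, -1, 1, 3, 5, 7:
  p  : -84  0  -4  0  108  416
  Δ  : 84  -4  4  108  308
  Δ^2: -88  8  104  200
  Δ^3: 96  96  96
  Δ^4: 0  0
  Δ^5: 0
The third differences are constant (96) and nonzero, while all higher differences vanish, so the minimal degree is 3.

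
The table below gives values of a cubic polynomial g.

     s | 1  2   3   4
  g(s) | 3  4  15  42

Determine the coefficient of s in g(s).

-3

Write g(s) = as^3 + bs^2 + cs + d. Substituting each data point gives a linear system:
  a + b + c + d = 3
  8a + 4b + 2c + d = 4
  27a + 9b + 3c + d = 15
  64a + 16b + 4c + d = 42
Solving the system yields a = 1, b = -1, c = -3, d = 6.
So g(s) = s^3 - s^2 - 3s + 6.
The coefficient of s is -3.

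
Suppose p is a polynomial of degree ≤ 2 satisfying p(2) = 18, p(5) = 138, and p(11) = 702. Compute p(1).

Using the Lagrange interpolation formula with nodes 2, 5, 11:
  L_0(n) = (n - 5)(n - 11) / 27
  L_1(n) = (n - 2)(n - 11) / -18
  L_2(n) = (n - 2)(n - 5) / 54
Then p(n) = 18·L_0(n) + 138·L_1(n) + 702·L_2(n).
Expanding and collecting terms gives p(n) = 6n^2 - 2n - 2.
Evaluating at n = 1: p(1) = 2.

2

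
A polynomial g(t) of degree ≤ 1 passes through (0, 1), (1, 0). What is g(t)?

g(t) = -t + 1

Write g(t) = at + b. Substituting each data point gives a linear system:
  b = 1
  a + b = 0
Solving the system yields a = -1, b = 1.
So g(t) = -t + 1.
Check: g(1) = 0. ✓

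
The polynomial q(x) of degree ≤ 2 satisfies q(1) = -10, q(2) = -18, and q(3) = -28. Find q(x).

Write q(x) = ax^2 + bx + c. Substituting each data point gives a linear system:
  a + b + c = -10
  4a + 2b + c = -18
  9a + 3b + c = -28
Solving the system yields a = -1, b = -5, c = -4.
So q(x) = -x^2 - 5x - 4.
Check: q(1) = -10. ✓

q(x) = -x^2 - 5x - 4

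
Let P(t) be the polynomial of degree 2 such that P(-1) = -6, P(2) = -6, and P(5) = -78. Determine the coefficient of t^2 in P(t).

-4

Write P(t) = at^2 + bt + c. Substituting each data point gives a linear system:
  a - b + c = -6
  4a + 2b + c = -6
  25a + 5b + c = -78
Solving the system yields a = -4, b = 4, c = 2.
So P(t) = -4t^2 + 4t + 2.
The leading coefficient is -4.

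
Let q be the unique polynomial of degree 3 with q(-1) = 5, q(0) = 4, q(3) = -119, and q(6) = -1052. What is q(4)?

Write q(n) = an^3 + bn^2 + cn + d. Substituting each data point gives a linear system:
  -a + b - c + d = 5
  d = 4
  27a + 9b + 3c + d = -119
  216a + 36b + 6c + d = -1052
Solving the system yields a = -5, b = 0, c = 4, d = 4.
So q(n) = -5n^3 + 4n + 4.
Then q(4) = -300.

-300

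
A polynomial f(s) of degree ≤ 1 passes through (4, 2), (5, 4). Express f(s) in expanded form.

f(s) = 2s - 6

Write f(s) = as + b. Substituting each data point gives a linear system:
  4a + b = 2
  5a + b = 4
Solving the system yields a = 2, b = -6.
So f(s) = 2s - 6.
Check: f(5) = 4. ✓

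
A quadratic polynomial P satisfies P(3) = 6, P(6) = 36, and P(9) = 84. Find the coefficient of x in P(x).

Write P(x) = ax^2 + bx + c. Substituting each data point gives a linear system:
  9a + 3b + c = 6
  36a + 6b + c = 36
  81a + 9b + c = 84
Solving the system yields a = 1, b = 1, c = -6.
So P(x) = x^2 + x - 6.
The coefficient of x is 1.

1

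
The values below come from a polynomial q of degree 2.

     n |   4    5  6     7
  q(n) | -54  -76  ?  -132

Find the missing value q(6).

On equispaced nodes a degree-2 polynomial has vanishing third forward difference, so
  - q(4) + 3·q(5) - 3·q(6) + q(7) = 0.
Substituting the known values and solving for q(6):
  -3·q(6) = 306
  q(6) = -102.

-102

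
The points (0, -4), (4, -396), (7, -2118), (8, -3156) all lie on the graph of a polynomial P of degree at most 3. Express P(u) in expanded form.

P(u) = -6u^3 - 2u^2 + 6u - 4

Write P(u) = au^3 + bu^2 + cu + d. Substituting each data point gives a linear system:
  d = -4
  64a + 16b + 4c + d = -396
  343a + 49b + 7c + d = -2118
  512a + 64b + 8c + d = -3156
Solving the system yields a = -6, b = -2, c = 6, d = -4.
So P(u) = -6u^3 - 2u^2 + 6u - 4.
Check: P(4) = -396. ✓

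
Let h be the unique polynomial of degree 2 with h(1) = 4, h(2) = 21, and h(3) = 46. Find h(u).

Write h(u) = au^2 + bu + c. Substituting each data point gives a linear system:
  a + b + c = 4
  4a + 2b + c = 21
  9a + 3b + c = 46
Solving the system yields a = 4, b = 5, c = -5.
So h(u) = 4u^2 + 5u - 5.
Check: h(3) = 46. ✓

h(u) = 4u^2 + 5u - 5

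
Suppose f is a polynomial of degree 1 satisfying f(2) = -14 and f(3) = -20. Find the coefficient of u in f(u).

-6

Write f(u) = au + b. Substituting each data point gives a linear system:
  2a + b = -14
  3a + b = -20
Solving the system yields a = -6, b = -2.
So f(u) = -6u - 2.
The leading coefficient is -6.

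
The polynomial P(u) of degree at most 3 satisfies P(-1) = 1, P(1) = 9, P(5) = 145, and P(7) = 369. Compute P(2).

Using the Lagrange interpolation formula with nodes -1, 1, 5, 7:
  L_0(u) = (u - 1)(u - 5)(u - 7) / -96
  L_1(u) = (u + 1)(u - 5)(u - 7) / 48
  L_2(u) = (u + 1)(u - 1)(u - 7) / -48
  L_3(u) = (u + 1)(u - 1)(u - 5) / 96
Then P(u) = 1·L_0(u) + 9·L_1(u) + 145·L_2(u) + 369·L_3(u).
Expanding and collecting terms gives P(u) = u^3 + 3u + 5.
Evaluating at u = 2: P(2) = 19.

19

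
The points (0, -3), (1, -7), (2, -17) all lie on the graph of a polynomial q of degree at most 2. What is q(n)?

q(n) = -3n^2 - n - 3

Write q(n) = an^2 + bn + c. Substituting each data point gives a linear system:
  c = -3
  a + b + c = -7
  4a + 2b + c = -17
Solving the system yields a = -3, b = -1, c = -3.
So q(n) = -3n² - n - 3.
Check: q(0) = -3. ✓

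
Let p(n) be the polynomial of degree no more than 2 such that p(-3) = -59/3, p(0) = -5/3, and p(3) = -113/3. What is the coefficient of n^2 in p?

-3

Write p(n) = an^2 + bn + c. Substituting each data point gives a linear system:
  9a - 3b + c = -59/3
  c = -5/3
  9a + 3b + c = -113/3
Solving the system yields a = -3, b = -3, c = -5/3.
So p(n) = -3n^2 - 3n - 5/3.
The leading coefficient is -3.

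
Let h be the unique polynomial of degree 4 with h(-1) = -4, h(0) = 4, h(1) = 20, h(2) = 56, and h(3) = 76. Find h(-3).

-284

Forward differences of the values at u = -1, 0, 1, 2, 3:
  h  : -4  4  20  56  76
  Δ  : 8  16  36  20
  Δ^2: 8  20  -16
  Δ^3: 12  -36
  Δ^4: -48
The fourth differences are constant, confirming degree 4.
Interpolating (Newton forward form) and evaluating at u = -3 gives h(-3) = -284.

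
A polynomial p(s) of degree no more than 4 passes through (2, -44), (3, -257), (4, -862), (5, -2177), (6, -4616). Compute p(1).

Using the Lagrange interpolation formula with nodes 2, 3, 4, 5, 6:
  L_0(s) = (s - 3)(s - 4)(s - 5)(s - 6) / 24
  L_1(s) = (s - 2)(s - 4)(s - 5)(s - 6) / -6
  L_2(s) = (s - 2)(s - 3)(s - 5)(s - 6) / 4
  L_3(s) = (s - 2)(s - 3)(s - 4)(s - 6) / -6
  L_4(s) = (s - 2)(s - 3)(s - 4)(s - 5) / 24
Then p(s) = -44·L_0(s) - 257·L_1(s) - 862·L_2(s) - 2177·L_3(s) - 4616·L_4(s).
Expanding and collecting terms gives p(s) = -4s^4 + 3s^3 - 3s^2 + 5s - 2.
Evaluating at s = 1: p(1) = -1.

-1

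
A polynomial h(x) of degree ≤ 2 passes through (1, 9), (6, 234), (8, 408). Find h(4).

Using the Lagrange interpolation formula with nodes 1, 6, 8:
  L_0(x) = (x - 6)(x - 8) / 35
  L_1(x) = (x - 1)(x - 8) / -10
  L_2(x) = (x - 1)(x - 6) / 14
Then h(x) = 9·L_0(x) + 234·L_1(x) + 408·L_2(x).
Expanding and collecting terms gives h(x) = 6x^2 + 3x.
Evaluating at x = 4: h(4) = 108.

108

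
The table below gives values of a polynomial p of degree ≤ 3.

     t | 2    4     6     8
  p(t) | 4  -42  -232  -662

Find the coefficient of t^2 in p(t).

6

Write p(t) = at^3 + bt^2 + ct + d. Substituting each data point gives a linear system:
  8a + 4b + 2c + d = 4
  64a + 16b + 4c + d = -42
  216a + 36b + 6c + d = -232
  512a + 64b + 8c + d = -662
Solving the system yields a = -2, b = 6, c = -3, d = 2.
So p(t) = -2t³ + 6t² - 3t + 2.
The coefficient of t^2 is 6.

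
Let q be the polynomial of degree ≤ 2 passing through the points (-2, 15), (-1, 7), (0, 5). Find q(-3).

29

Forward differences of the values at n = -2, -1, 0:
  q  : 15  7  5
  Δ  : -8  -2
  Δ^2: 6
The second differences are constant, confirming degree 2.
Interpolating (Newton forward form) and evaluating at n = -3 gives q(-3) = 29.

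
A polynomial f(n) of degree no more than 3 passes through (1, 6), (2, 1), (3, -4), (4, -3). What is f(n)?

f(n) = n^3 - 6n^2 + 6n + 5

Write f(n) = an^3 + bn^2 + cn + d. Substituting each data point gives a linear system:
  a + b + c + d = 6
  8a + 4b + 2c + d = 1
  27a + 9b + 3c + d = -4
  64a + 16b + 4c + d = -3
Solving the system yields a = 1, b = -6, c = 6, d = 5.
So f(n) = n^3 - 6n^2 + 6n + 5.
Check: f(3) = -4. ✓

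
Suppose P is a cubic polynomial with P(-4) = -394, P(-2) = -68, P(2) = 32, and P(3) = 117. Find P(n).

Using the Lagrange interpolation formula with nodes -4, -2, 2, 3:
  L_0(n) = (n + 2)(n - 2)(n - 3) / -84
  L_1(n) = (n + 4)(n - 2)(n - 3) / 40
  L_2(n) = (n + 4)(n + 2)(n - 3) / -24
  L_3(n) = (n + 4)(n + 2)(n - 2) / 35
Then P(n) = -394·L_0(n) - 68·L_1(n) + 32·L_2(n) + 117·L_3(n).
Expanding and collecting terms gives P(n) = 5n³ - 3n² + 5n - 6.
Check: P(3) = 117. ✓

P(n) = 5n^3 - 3n^2 + 5n - 6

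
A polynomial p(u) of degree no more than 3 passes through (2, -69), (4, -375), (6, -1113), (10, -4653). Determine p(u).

p(u) = -4u^3 - 6u^2 - 5u - 3

Using the Lagrange interpolation formula with nodes 2, 4, 6, 10:
  L_0(u) = (u - 4)(u - 6)(u - 10) / -64
  L_1(u) = (u - 2)(u - 6)(u - 10) / 24
  L_2(u) = (u - 2)(u - 4)(u - 10) / -32
  L_3(u) = (u - 2)(u - 4)(u - 6) / 192
Then p(u) = -69·L_0(u) - 375·L_1(u) - 1113·L_2(u) - 4653·L_3(u).
Expanding and collecting terms gives p(u) = -4u^3 - 6u^2 - 5u - 3.
Check: p(6) = -1113. ✓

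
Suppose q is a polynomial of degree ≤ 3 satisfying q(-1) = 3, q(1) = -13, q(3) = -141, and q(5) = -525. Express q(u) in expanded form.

Write q(u) = au^3 + bu^2 + cu + d. Substituting each data point gives a linear system:
  -a + b - c + d = 3
  a + b + c + d = -13
  27a + 9b + 3c + d = -141
  125a + 25b + 5c + d = -525
Solving the system yields a = -3, b = -5, c = -5, d = 0.
So q(u) = -3u^3 - 5u^2 - 5u.
Check: q(3) = -141. ✓

q(u) = -3u^3 - 5u^2 - 5u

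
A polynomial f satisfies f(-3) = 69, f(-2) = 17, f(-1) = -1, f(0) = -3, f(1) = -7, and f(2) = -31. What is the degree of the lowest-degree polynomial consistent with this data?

3

Forward differences of the values at t = -3, -2, -1, 0, 1, 2:
  f  : 69  17  -1  -3  -7  -31
  Δ  : -52  -18  -2  -4  -24
  Δ^2: 34  16  -2  -20
  Δ^3: -18  -18  -18
  Δ^4: 0  0
  Δ^5: 0
The third differences are constant (-18) and nonzero, while all higher differences vanish, so the minimal degree is 3.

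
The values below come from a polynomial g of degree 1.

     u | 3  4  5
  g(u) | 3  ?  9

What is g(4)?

The 2 known points determine the degree-1 polynomial uniquely.
Write g(u) = au + b. Substituting each data point gives a linear system:
  3a + b = 3
  5a + b = 9
Solving the system yields a = 3, b = -6.
So g(u) = 3u - 6.
Then g(4) = 6.

6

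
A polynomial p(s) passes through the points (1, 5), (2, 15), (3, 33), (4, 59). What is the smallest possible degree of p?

Forward differences of the values at s = 1, 2, 3, 4:
  p  : 5  15  33  59
  Δ  : 10  18  26
  Δ^2: 8  8
  Δ^3: 0
The second differences are constant (8) and nonzero, while all higher differences vanish, so the minimal degree is 2.

2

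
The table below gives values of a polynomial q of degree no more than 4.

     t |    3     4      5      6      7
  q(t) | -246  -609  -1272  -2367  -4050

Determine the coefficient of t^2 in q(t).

-5

Write q(t) = at^4 + bt^3 + ct^2 + dt + e. Substituting each data point gives a linear system:
  81a + 27b + 9c + 3d + e = -246
  256a + 64b + 16c + 4d + e = -609
  625a + 125b + 25c + 5d + e = -1272
  1296a + 216b + 36c + 6d + e = -2367
  2401a + 343b + 49c + 7d + e = -4050
Solving the system yields a = -1, b = -4, c = -5, d = -5, e = 3.
So q(t) = -t^4 - 4t^3 - 5t^2 - 5t + 3.
The coefficient of t^2 is -5.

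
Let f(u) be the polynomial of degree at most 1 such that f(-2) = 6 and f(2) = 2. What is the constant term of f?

Write f(u) = au + b. Substituting each data point gives a linear system:
  -2a + b = 6
  2a + b = 2
Solving the system yields a = -1, b = 4.
So f(u) = -u + 4.
The constant term is 4.

4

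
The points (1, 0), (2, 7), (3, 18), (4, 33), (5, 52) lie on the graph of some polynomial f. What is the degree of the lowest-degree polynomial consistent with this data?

Forward differences of the values at u = 1, 2, 3, 4, 5:
  f  : 0  7  18  33  52
  Δ  : 7  11  15  19
  Δ^2: 4  4  4
  Δ^3: 0  0
  Δ^4: 0
The second differences are constant (4) and nonzero, while all higher differences vanish, so the minimal degree is 2.

2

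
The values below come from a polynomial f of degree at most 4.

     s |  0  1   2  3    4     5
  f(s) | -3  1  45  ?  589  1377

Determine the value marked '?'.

The 5 known points determine the degree-4 polynomial uniquely.
Write f(s) = as^4 + bs^3 + cs^2 + ds + e. Substituting each data point gives a linear system:
  e = -3
  a + b + c + d + e = 1
  16a + 8b + 4c + 2d + e = 45
  256a + 64b + 16c + 4d + e = 589
  625a + 125b + 25c + 5d + e = 1377
Solving the system yields a = 2, b = 0, c = 6, d = -4, e = -3.
So f(s) = 2s⁴ + 6s² - 4s - 3.
Then f(3) = 201.

201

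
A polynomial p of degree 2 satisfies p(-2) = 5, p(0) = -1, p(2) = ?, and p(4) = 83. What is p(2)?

25

The 3 known points determine the degree-2 polynomial uniquely.
Write p(s) = as^2 + bs + c. Substituting each data point gives a linear system:
  4a - 2b + c = 5
  c = -1
  16a + 4b + c = 83
Solving the system yields a = 4, b = 5, c = -1.
So p(s) = 4s^2 + 5s - 1.
Then p(2) = 25.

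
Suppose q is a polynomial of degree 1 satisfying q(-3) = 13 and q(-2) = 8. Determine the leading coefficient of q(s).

Write q(s) = as + b. Substituting each data point gives a linear system:
  -3a + b = 13
  -2a + b = 8
Solving the system yields a = -5, b = -2.
So q(s) = -5s - 2.
The leading coefficient is -5.

-5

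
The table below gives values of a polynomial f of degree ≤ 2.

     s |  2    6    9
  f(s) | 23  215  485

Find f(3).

53

Write f(s) = as^2 + bs + c. Substituting each data point gives a linear system:
  4a + 2b + c = 23
  36a + 6b + c = 215
  81a + 9b + c = 485
Solving the system yields a = 6, b = 0, c = -1.
So f(s) = 6s^2 - 1.
Then f(3) = 53.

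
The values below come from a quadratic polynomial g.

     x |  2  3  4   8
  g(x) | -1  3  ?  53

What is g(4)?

9

The 3 known points determine the degree-2 polynomial uniquely.
Write g(x) = ax^2 + bx + c. Substituting each data point gives a linear system:
  4a + 2b + c = -1
  9a + 3b + c = 3
  64a + 8b + c = 53
Solving the system yields a = 1, b = -1, c = -3.
So g(x) = x^2 - x - 3.
Then g(4) = 9.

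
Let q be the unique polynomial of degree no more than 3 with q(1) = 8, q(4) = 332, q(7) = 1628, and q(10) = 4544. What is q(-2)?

Forward differences of the values at u = 1, 4, 7, 10:
  q  : 8  332  1628  4544
  Δ  : 324  1296  2916
  Δ^2: 972  1620
  Δ^3: 648
The third differences are constant, confirming degree 3.
Interpolating (Newton forward form) and evaluating at u = -2 gives q(-2) = 8.

8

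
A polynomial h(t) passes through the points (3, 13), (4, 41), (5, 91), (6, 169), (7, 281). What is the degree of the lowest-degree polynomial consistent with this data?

Forward differences of the values at t = 3, 4, 5, 6, 7:
  h  : 13  41  91  169  281
  Δ  : 28  50  78  112
  Δ^2: 22  28  34
  Δ^3: 6  6
  Δ^4: 0
The third differences are constant (6) and nonzero, while all higher differences vanish, so the minimal degree is 3.

3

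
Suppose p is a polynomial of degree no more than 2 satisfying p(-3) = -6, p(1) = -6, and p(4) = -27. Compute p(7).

-66

Using the Lagrange interpolation formula with nodes -3, 1, 4:
  L_0(n) = (n - 1)(n - 4) / 28
  L_1(n) = (n + 3)(n - 4) / -12
  L_2(n) = (n + 3)(n - 1) / 21
Then p(n) = -6·L_0(n) - 6·L_1(n) - 27·L_2(n).
Expanding and collecting terms gives p(n) = -n^2 - 2n - 3.
Evaluating at n = 7: p(7) = -66.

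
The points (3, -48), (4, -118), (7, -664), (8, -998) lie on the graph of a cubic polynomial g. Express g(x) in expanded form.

g(x) = -2x^3 + 4x - 6

Using the Lagrange interpolation formula with nodes 3, 4, 7, 8:
  L_0(x) = (x - 4)(x - 7)(x - 8) / -20
  L_1(x) = (x - 3)(x - 7)(x - 8) / 12
  L_2(x) = (x - 3)(x - 4)(x - 8) / -12
  L_3(x) = (x - 3)(x - 4)(x - 7) / 20
Then g(x) = -48·L_0(x) - 118·L_1(x) - 664·L_2(x) - 998·L_3(x).
Expanding and collecting terms gives g(x) = -2x^3 + 4x - 6.
Check: g(3) = -48. ✓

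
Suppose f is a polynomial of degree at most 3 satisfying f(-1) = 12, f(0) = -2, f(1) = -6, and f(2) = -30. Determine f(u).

Using the Lagrange interpolation formula with nodes -1, 0, 1, 2:
  L_0(u) = u(u - 1)(u - 2) / -6
  L_1(u) = (u + 1)(u - 1)(u - 2) / 2
  L_2(u) = (u + 1)u(u - 2) / -2
  L_3(u) = (u + 1)u(u - 1) / 6
Then f(u) = 12·L_0(u) - 2·L_1(u) - 6·L_2(u) - 30·L_3(u).
Expanding and collecting terms gives f(u) = -5u^3 + 5u^2 - 4u - 2.
Check: f(2) = -30. ✓

f(u) = -5u^3 + 5u^2 - 4u - 2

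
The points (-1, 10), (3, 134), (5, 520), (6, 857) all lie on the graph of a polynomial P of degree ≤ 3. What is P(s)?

Using the Lagrange interpolation formula with nodes -1, 3, 5, 6:
  L_0(s) = (s - 3)(s - 5)(s - 6) / -168
  L_1(s) = (s + 1)(s - 5)(s - 6) / 24
  L_2(s) = (s + 1)(s - 3)(s - 6) / -12
  L_3(s) = (s + 1)(s - 3)(s - 5) / 21
Then P(s) = 10·L_0(s) + 134·L_1(s) + 520·L_2(s) + 857·L_3(s).
Expanding and collecting terms gives P(s) = 3s^3 + 6s^2 - 2s + 5.
Check: P(6) = 857. ✓

P(s) = 3s^3 + 6s^2 - 2s + 5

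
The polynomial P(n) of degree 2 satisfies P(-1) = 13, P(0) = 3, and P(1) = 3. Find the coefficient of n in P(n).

Write P(n) = an^2 + bn + c. Substituting each data point gives a linear system:
  a - b + c = 13
  c = 3
  a + b + c = 3
Solving the system yields a = 5, b = -5, c = 3.
So P(n) = 5n^2 - 5n + 3.
The coefficient of n is -5.

-5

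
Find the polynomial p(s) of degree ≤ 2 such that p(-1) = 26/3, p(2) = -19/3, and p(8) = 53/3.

Write p(s) = as^2 + bs + c. Substituting each data point gives a linear system:
  a - b + c = 26/3
  4a + 2b + c = -19/3
  64a + 8b + c = 53/3
Solving the system yields a = 1, b = -6, c = 5/3.
So p(s) = s² - 6s + 5/3.
Check: p(8) = 53/3. ✓

p(s) = s^2 - 6s + 5/3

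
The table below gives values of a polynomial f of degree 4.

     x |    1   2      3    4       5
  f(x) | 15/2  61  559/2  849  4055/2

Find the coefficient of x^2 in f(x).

3/2

Write f(x) = ax^4 + bx^3 + cx^2 + dx + e. Substituting each data point gives a linear system:
  a + b + c + d + e = 15/2
  16a + 8b + 4c + 2d + e = 61
  81a + 27b + 9c + 3d + e = 559/2
  256a + 64b + 16c + 4d + e = 849
  625a + 125b + 25c + 5d + e = 4055/2
Solving the system yields a = 3, b = 1, c = 3/2, d = -3, e = 5.
So f(x) = 3x^4 + x^3 + (3/2)x^2 - 3x + 5.
The coefficient of x^2 is 3/2.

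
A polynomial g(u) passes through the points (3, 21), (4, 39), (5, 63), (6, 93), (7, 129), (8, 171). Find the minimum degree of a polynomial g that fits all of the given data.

2

Forward differences of the values at u = 3, 4, 5, 6, 7, 8:
  g  : 21  39  63  93  129  171
  Δ  : 18  24  30  36  42
  Δ^2: 6  6  6  6
  Δ^3: 0  0  0
  Δ^4: 0  0
  Δ^5: 0
The second differences are constant (6) and nonzero, while all higher differences vanish, so the minimal degree is 2.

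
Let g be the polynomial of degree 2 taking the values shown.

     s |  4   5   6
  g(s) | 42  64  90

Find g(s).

Using the Lagrange interpolation formula with nodes 4, 5, 6:
  L_0(s) = (s - 5)(s - 6) / 2
  L_1(s) = (s - 4)(s - 6) / -1
  L_2(s) = (s - 4)(s - 5) / 2
Then g(s) = 42·L_0(s) + 64·L_1(s) + 90·L_2(s).
Expanding and collecting terms gives g(s) = 2s^2 + 4s - 6.
Check: g(5) = 64. ✓

g(s) = 2s^2 + 4s - 6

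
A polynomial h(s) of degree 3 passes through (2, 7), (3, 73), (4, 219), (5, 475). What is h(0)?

-5

Write h(s) = as^3 + bs^2 + cs + d. Substituting each data point gives a linear system:
  8a + 4b + 2c + d = 7
  27a + 9b + 3c + d = 73
  64a + 16b + 4c + d = 219
  125a + 25b + 5c + d = 475
Solving the system yields a = 5, b = -5, c = -4, d = -5.
So h(s) = 5s^3 - 5s^2 - 4s - 5.
Then h(0) = -5.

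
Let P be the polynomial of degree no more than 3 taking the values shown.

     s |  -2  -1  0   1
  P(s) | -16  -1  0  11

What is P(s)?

Using the Lagrange interpolation formula with nodes -2, -1, 0, 1:
  L_0(s) = (s + 1)s(s - 1) / -6
  L_1(s) = (s + 2)s(s - 1) / 2
  L_2(s) = (s + 2)(s + 1)(s - 1) / -2
  L_3(s) = (s + 2)(s + 1)s / 6
Then P(s) = -16·L_0(s) - 1·L_1(s) + 0·L_2(s) + 11·L_3(s).
Expanding and collecting terms gives P(s) = 4s^3 + 5s^2 + 2s.
Check: P(0) = 0. ✓

P(s) = 4s^3 + 5s^2 + 2s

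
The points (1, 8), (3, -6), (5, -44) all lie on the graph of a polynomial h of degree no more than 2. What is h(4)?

Using the Lagrange interpolation formula with nodes 1, 3, 5:
  L_0(s) = (s - 3)(s - 5) / 8
  L_1(s) = (s - 1)(s - 5) / -4
  L_2(s) = (s - 1)(s - 3) / 8
Then h(s) = 8·L_0(s) - 6·L_1(s) - 44·L_2(s).
Expanding and collecting terms gives h(s) = -3s^2 + 5s + 6.
Evaluating at s = 4: h(4) = -22.

-22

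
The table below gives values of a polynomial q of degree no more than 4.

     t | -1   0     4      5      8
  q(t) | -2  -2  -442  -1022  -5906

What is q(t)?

q(t) = -t^4 - 4t^3 + 3t^2 + 6t - 2

Using the Lagrange interpolation formula with nodes -1, 0, 4, 5, 8:
  L_0(t) = t(t - 4)(t - 5)(t - 8) / 270
  L_1(t) = (t + 1)(t - 4)(t - 5)(t - 8) / -160
  L_2(t) = (t + 1)t(t - 5)(t - 8) / 80
  L_3(t) = (t + 1)t(t - 4)(t - 8) / -90
  L_4(t) = (t + 1)t(t - 4)(t - 5) / 864
Then q(t) = -2·L_0(t) - 2·L_1(t) - 442·L_2(t) - 1022·L_3(t) - 5906·L_4(t).
Expanding and collecting terms gives q(t) = -t^4 - 4t^3 + 3t^2 + 6t - 2.
Check: q(4) = -442. ✓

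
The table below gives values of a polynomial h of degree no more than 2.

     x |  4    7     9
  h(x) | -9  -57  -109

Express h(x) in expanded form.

h(x) = -2x^2 + 6x - 1

Using the Lagrange interpolation formula with nodes 4, 7, 9:
  L_0(x) = (x - 7)(x - 9) / 15
  L_1(x) = (x - 4)(x - 9) / -6
  L_2(x) = (x - 4)(x - 7) / 10
Then h(x) = -9·L_0(x) - 57·L_1(x) - 109·L_2(x).
Expanding and collecting terms gives h(x) = -2x^2 + 6x - 1.
Check: h(9) = -109. ✓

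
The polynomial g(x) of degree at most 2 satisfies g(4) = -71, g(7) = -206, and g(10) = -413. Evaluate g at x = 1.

-8

Write g(x) = ax^2 + bx + c. Substituting each data point gives a linear system:
  16a + 4b + c = -71
  49a + 7b + c = -206
  100a + 10b + c = -413
Solving the system yields a = -4, b = -1, c = -3.
So g(x) = -4x^2 - x - 3.
Then g(1) = -8.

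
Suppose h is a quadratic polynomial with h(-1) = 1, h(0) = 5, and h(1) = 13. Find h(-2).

Write h(n) = an^2 + bn + c. Substituting each data point gives a linear system:
  a - b + c = 1
  c = 5
  a + b + c = 13
Solving the system yields a = 2, b = 6, c = 5.
So h(n) = 2n^2 + 6n + 5.
Then h(-2) = 1.

1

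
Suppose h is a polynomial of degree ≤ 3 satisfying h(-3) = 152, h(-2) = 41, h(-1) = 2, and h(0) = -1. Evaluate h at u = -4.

371

Forward differences of the values at u = -3, -2, -1, 0:
  h  : 152  41  2  -1
  Δ  : -111  -39  -3
  Δ^2: 72  36
  Δ^3: -36
The third differences are constant, confirming degree 3.
Interpolating (Newton forward form) and evaluating at u = -4 gives h(-4) = 371.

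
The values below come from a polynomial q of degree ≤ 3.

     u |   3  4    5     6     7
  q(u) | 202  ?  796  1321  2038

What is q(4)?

The 4 known points determine the degree-3 polynomial uniquely.
Write q(u) = au^3 + bu^2 + cu + d. Substituting each data point gives a linear system:
  27a + 9b + 3c + d = 202
  125a + 25b + 5c + d = 796
  216a + 36b + 6c + d = 1321
  343a + 49b + 7c + d = 2038
Solving the system yields a = 5, b = 6, c = 4, d = 1.
So q(u) = 5u^3 + 6u^2 + 4u + 1.
Then q(4) = 433.

433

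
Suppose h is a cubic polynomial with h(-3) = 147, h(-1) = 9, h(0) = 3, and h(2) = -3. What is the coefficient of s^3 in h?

Write h(s) = as^3 + bs^2 + cs + d. Substituting each data point gives a linear system:
  -27a + 9b - 3c + d = 147
  -a + b - c + d = 9
  d = 3
  8a + 4b + 2c + d = -3
Solving the system yields a = -4, b = 5, c = 3, d = 3.
So h(s) = -4s^3 + 5s^2 + 3s + 3.
The leading coefficient is -4.

-4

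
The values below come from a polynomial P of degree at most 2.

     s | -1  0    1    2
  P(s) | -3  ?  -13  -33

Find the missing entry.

-3

On equispaced nodes a degree-2 polynomial has vanishing third forward difference, so
  - P(-1) + 3·P(0) - 3·P(1) + P(2) = 0.
Substituting the known values and solving for P(0):
  3·P(0) = -9
  P(0) = -3.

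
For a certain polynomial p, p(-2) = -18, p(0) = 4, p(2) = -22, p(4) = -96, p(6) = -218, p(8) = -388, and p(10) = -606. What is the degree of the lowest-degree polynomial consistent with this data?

2

Forward differences of the values at n = -2, 0, 2, 4, 6, 8, 10:
  p  : -18  4  -22  -96  -218  -388  -606
  Δ  : 22  -26  -74  -122  -170  -218
  Δ^2: -48  -48  -48  -48  -48
  Δ^3: 0  0  0  0
  Δ^4: 0  0  0
  Δ^5: 0  0
  Δ^6: 0
The second differences are constant (-48) and nonzero, while all higher differences vanish, so the minimal degree is 2.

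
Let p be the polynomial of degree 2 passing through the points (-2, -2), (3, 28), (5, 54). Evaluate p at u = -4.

0

Using the Lagrange interpolation formula with nodes -2, 3, 5:
  L_0(u) = (u - 3)(u - 5) / 35
  L_1(u) = (u + 2)(u - 5) / -10
  L_2(u) = (u + 2)(u - 3) / 14
Then p(u) = -2·L_0(u) + 28·L_1(u) + 54·L_2(u).
Expanding and collecting terms gives p(u) = u^2 + 5u + 4.
Evaluating at u = -4: p(-4) = 0.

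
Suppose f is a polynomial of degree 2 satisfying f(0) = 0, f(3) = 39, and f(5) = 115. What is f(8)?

Using the Lagrange interpolation formula with nodes 0, 3, 5:
  L_0(t) = (t - 3)(t - 5) / 15
  L_1(t) = t(t - 5) / -6
  L_2(t) = t(t - 3) / 10
Then f(t) = 0·L_0(t) + 39·L_1(t) + 115·L_2(t).
Expanding and collecting terms gives f(t) = 5t^2 - 2t.
Evaluating at t = 8: f(8) = 304.

304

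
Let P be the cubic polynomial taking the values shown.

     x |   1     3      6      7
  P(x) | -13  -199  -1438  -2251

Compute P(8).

-3324

Write P(x) = ax^3 + bx^2 + cx + d. Substituting each data point gives a linear system:
  a + b + c + d = -13
  27a + 9b + 3c + d = -199
  216a + 36b + 6c + d = -1438
  343a + 49b + 7c + d = -2251
Solving the system yields a = -6, b = -4, c = 1, d = -4.
So P(x) = -6x^3 - 4x^2 + x - 4.
Then P(8) = -3324.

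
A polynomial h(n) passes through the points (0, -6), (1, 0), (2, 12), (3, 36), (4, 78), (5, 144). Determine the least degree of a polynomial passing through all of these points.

3

Forward differences of the values at n = 0, 1, 2, 3, 4, 5:
  h  : -6  0  12  36  78  144
  Δ  : 6  12  24  42  66
  Δ^2: 6  12  18  24
  Δ^3: 6  6  6
  Δ^4: 0  0
  Δ^5: 0
The third differences are constant (6) and nonzero, while all higher differences vanish, so the minimal degree is 3.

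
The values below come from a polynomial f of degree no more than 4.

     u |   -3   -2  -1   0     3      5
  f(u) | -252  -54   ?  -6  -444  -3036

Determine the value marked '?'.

The 5 known points determine the degree-4 polynomial uniquely.
Write f(u) = au^4 + bu^3 + cu^2 + du + e. Substituting each data point gives a linear system:
  81a - 27b + 9c - 3d + e = -252
  16a - 8b + 4c - 2d + e = -54
  e = -6
  81a + 27b + 9c + 3d + e = -444
  625a + 125b + 25c + 5d + e = -3036
Solving the system yields a = -4, b = -4, c = -2, d = 4, e = -6.
So f(u) = -4u⁴ - 4u³ - 2u² + 4u - 6.
Then f(-1) = -12.

-12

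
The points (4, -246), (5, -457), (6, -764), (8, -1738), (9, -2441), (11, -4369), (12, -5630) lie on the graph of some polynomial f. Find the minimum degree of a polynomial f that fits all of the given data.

Divided differences on the nodes 4, 5, 6, 8, 9, 11, 12:
  order 0: -246  -457  -764  -1738  -2441  -4369  -5630
  order 1: -211  -307  -487  -703  -964  -1261
  order 2: -48  -60  -72  -87  -99
  order 3: -3  -3  -3  -3
  order 4: 0  0  0
  order 5: 0  0
  order 6: 0
The order-3 divided differences are all -3 (nonzero) and every higher order vanishes, so the data lies on a polynomial of degree exactly 3.

3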